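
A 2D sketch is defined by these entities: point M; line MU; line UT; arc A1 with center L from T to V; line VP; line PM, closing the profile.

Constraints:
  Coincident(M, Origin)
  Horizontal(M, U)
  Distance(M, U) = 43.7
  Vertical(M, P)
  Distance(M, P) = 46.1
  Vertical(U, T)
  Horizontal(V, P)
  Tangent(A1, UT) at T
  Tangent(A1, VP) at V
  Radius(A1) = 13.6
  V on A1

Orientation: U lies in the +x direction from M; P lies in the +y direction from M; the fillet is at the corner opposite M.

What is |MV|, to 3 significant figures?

55.1

M is at the origin; MU is horizontal with |MU| = 43.7 and U on the +x side, so U = (43.7, 0.00). MP is vertical with |MP| = 46.1 and P on the +y side, so P = (0.00, 46.1). The virtual corner opposite M is at (43.7, 46.1). The tangent condition forces LT to be normal to UT and tangency of A1 to VP means the radius LV is perpendicular to VP, with radius 13.6, so the center L sits 13.6 in from both sides at L = (30.1, 32.5). That places the tangent points at T = (43.7, 32.5) on UT and V = (30.1, 46.1) on VP. Then |MV| = |V − M| = 55.1.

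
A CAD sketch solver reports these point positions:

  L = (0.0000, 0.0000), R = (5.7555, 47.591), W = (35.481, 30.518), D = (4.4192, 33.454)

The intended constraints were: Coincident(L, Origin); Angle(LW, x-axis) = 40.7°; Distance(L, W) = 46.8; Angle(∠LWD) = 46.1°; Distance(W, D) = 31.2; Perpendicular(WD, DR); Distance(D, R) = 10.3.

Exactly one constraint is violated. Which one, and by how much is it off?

Distance(D, R) = 10.3 — off by 3.90.

L = (0.00, 0.00) ✓; LW at 40.70° ✓; |LW| = 46.80 ✓; ∠LWD = 46.10° ✓; |WD| = 31.20 ✓; ∠(WD, DR) = 90.00° ✓; |DR| = 14.20 ✗.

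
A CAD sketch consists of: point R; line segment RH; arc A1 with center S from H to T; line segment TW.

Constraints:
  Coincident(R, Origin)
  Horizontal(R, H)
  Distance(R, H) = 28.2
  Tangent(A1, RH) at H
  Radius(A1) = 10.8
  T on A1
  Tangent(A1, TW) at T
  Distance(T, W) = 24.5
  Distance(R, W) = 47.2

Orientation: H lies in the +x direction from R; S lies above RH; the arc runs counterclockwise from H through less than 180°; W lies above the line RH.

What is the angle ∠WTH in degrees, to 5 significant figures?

123.50°

Checks: ∠(SH, HR) = 90.00° ✓; |ST| = 10.80 ✓; ∠(ST, TW) = 90.00° ✓; |TW| = 24.50 ✓; |RW| = 47.20 ✓.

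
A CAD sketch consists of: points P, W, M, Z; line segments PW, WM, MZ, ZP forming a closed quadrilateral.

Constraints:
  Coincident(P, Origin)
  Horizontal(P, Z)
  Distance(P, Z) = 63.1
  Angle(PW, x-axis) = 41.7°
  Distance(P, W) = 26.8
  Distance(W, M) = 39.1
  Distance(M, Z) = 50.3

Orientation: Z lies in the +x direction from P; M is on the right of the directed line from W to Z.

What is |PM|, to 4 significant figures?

27.47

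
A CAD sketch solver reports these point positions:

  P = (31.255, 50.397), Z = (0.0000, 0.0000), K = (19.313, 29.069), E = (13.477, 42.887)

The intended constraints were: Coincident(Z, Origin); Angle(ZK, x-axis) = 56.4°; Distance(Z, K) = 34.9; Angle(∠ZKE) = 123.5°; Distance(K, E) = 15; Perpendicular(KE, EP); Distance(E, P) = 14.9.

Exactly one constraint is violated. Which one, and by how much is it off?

Distance(E, P) = 14.9 — off by 4.40.

Z = (0.00, 0.00) ✓; ZK at 56.40° ✓; |ZK| = 34.90 ✓; ∠ZKE = 123.5° ✓; |KE| = 15.00 ✓; ∠(KE, EP) = 90.00° ✓; |EP| = 19.30 ✗.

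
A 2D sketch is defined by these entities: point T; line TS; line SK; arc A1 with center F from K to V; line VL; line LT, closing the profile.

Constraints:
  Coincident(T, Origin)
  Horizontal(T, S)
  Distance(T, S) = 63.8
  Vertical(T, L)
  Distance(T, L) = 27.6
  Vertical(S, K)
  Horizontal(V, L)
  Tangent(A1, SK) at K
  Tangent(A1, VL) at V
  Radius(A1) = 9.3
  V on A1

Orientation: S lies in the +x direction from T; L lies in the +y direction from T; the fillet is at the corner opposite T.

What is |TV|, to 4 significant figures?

61.09

T is at the origin; TS is horizontal with |TS| = 63.8 and S on the +x side, so S = (63.80, 0.000). T and L share the same x with |TL| = 27.6 and L on the +y side, so L = (0.000, 27.60). The virtual corner opposite T is at (63.80, 27.60). The tangent condition forces FK to be normal to SK and tangency of A1 to VL means the radius FV is perpendicular to VL, with radius 9.3, so the center F sits 9.3 in from both sides at F = (54.50, 18.30). That places the tangent points at K = (63.80, 18.30) on SK and V = (54.50, 27.60) on VL. Then |TV| = |V − T| = 61.09.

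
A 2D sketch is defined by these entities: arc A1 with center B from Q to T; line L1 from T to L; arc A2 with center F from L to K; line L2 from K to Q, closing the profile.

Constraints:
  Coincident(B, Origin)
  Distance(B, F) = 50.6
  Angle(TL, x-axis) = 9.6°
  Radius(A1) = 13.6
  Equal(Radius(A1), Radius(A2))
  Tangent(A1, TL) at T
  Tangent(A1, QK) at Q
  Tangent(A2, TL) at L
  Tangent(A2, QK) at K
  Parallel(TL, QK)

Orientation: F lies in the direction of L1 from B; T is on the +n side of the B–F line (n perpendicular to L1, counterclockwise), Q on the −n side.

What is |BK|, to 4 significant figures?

52.40

Tangency of A1 to both parallel lines with radius 13.6 puts T and Q at B ± 13.6·n: T = (-2.268, 13.41), Q = (2.268, -13.41). Equal radii place L and K the same way about F: L = F + 13.6·n = (47.62, 21.85), K = F − 13.6·n = (52.16, -4.971). Then |BK| = |K − B| = 52.40.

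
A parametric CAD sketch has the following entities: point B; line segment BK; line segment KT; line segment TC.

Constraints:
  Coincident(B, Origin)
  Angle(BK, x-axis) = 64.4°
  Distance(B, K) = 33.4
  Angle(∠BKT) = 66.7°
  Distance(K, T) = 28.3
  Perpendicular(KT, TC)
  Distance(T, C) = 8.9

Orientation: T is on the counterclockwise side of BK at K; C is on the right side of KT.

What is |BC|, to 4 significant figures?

42.35

B is at the origin; BK runs at 64.4° with length 33.4, so K = 33.4·(cos 64.4°, sin 64.4°) = (14.43, 30.12). ∠BKT = 66.7°, so KT runs at 64.4° + (180° − 66.7°) = 177.7° from the x-axis; with |KT| = 28.3, T = K + 28.3·(cos 177.7°, sin 177.7°) = (-13.85, 31.26). KT is perpendicular to TC; with |TC| = 8.9 on the right of KT, C = T + 8.9·(0.04013, 0.9992) = (-13.49, 40.15). Then |BC| = |C − B| = 42.35.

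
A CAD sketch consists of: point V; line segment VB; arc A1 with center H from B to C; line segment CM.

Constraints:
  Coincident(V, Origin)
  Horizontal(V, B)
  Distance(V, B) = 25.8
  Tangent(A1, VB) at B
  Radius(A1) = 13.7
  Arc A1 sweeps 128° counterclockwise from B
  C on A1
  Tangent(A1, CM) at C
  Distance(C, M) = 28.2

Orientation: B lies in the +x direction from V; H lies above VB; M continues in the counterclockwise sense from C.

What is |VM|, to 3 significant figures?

48.3

V is at the origin; VB is horizontal with |VB| = 25.8 and B on the +x side, so B = (25.8, 0.00). The tangent condition forces HB to be normal to VB, so H = B + (0, 13.7) = (25.8, 13.7). On A1, B sits at bearing -90° from H; a 128° counterclockwise sweep puts C at bearing 38°, so C = H + 13.7·(cos 38°, sin 38°) = (36.6, 22.1). Tangency of A1 to CM means the radius HC is perpendicular to CM, so CM runs along (−sin 38°, cos 38°); with |CM| = 28.2, M = (19.2, 44.4). Then |VM| = |M − V| = 48.3.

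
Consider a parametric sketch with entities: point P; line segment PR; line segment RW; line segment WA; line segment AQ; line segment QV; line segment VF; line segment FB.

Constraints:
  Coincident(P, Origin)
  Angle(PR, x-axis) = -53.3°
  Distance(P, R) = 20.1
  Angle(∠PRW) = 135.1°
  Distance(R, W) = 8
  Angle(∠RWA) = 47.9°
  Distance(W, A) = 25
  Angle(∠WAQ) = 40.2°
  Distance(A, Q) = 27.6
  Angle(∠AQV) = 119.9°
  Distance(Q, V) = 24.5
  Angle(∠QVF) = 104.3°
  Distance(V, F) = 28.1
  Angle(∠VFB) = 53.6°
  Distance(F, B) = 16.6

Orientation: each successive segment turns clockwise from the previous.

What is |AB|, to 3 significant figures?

30.0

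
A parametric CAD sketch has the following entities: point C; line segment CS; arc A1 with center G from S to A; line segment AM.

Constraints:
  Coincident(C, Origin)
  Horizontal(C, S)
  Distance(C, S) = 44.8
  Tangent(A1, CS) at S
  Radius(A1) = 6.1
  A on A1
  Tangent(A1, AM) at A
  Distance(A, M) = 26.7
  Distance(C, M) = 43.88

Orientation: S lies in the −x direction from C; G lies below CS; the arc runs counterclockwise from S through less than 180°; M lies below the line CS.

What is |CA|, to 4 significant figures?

50.42

Checks: ∠(GS, SC) = 90.00° ✓; |GS| = 6.100 ✓; |GA| = 6.100 ✓; ∠(GA, AM) = 90.00° ✓; |AM| = 26.70 ✓; |CM| = 43.88 ✓.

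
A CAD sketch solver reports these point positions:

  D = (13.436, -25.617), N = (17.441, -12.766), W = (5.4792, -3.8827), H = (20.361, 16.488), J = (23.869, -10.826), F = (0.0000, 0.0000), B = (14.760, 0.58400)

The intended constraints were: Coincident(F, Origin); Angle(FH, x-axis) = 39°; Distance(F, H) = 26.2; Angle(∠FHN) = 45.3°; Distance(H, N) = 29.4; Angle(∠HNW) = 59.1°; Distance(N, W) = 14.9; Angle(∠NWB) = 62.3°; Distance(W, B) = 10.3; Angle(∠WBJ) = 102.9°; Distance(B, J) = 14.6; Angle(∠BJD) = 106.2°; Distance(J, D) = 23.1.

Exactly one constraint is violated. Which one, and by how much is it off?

Distance(J, D) = 23.1 — off by 5.00.

F = (0.00, 0.00) ✓; FH at 39.00° ✓; |FH| = 26.20 ✓; ∠FHN = 45.30° ✓; |HN| = 29.40 ✓; ∠HNW = 59.10° ✓; |NW| = 14.90 ✓; ∠NWB = 62.30° ✓; |WB| = 10.30 ✓; ∠WBJ = 102.9° ✓; |BJ| = 14.60 ✓; ∠BJD = 106.2° ✓; |JD| = 18.10 ✗.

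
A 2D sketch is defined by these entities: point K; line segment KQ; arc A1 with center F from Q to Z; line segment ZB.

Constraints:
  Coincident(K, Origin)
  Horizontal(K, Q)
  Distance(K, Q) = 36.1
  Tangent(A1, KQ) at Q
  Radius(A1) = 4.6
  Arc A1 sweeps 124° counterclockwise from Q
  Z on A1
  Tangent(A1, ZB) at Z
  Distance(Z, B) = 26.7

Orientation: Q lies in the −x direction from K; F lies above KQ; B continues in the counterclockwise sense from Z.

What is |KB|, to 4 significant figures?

55.57

On A1, Q sits at bearing -90° from F; a 124° counterclockwise sweep puts Z at bearing 34°, so Z = F + 4.6·(cos 34°, sin 34°) = (-32.29, 7.172). A1 meets ZB tangentially, so FZ is at right angles to ZB, so ZB runs along (−sin 34°, cos 34°); with |ZB| = 26.7, B = (-47.22, 29.31). Then |KB| = |B − K| = 55.57.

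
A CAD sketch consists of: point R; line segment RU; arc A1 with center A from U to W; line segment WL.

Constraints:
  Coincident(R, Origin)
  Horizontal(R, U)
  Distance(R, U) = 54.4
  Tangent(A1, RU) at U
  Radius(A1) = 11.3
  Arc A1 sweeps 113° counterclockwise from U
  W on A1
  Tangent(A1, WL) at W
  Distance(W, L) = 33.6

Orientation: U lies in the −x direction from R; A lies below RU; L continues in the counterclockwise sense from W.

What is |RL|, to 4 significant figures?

69.61

R is at the origin; R and U share the same y with |RU| = 54.4 and U on the −x side, so U = (-54.40, 0.000). Tangency of A1 to RU means the radius AU is perpendicular to RU, so A = U + (0, -11.3) = (-54.40, -11.30). On A1, U sits at bearing 90° from A; a 113° counterclockwise sweep puts W at bearing 203°, so W = A + 11.3·(cos 203°, sin 203°) = (-64.80, -15.72). The tangent condition forces AW to be normal to WL, so WL runs along (−sin 203°, cos 203°); with |WL| = 33.6, L = (-51.67, -46.64). Then |RL| = |L − R| = 69.61.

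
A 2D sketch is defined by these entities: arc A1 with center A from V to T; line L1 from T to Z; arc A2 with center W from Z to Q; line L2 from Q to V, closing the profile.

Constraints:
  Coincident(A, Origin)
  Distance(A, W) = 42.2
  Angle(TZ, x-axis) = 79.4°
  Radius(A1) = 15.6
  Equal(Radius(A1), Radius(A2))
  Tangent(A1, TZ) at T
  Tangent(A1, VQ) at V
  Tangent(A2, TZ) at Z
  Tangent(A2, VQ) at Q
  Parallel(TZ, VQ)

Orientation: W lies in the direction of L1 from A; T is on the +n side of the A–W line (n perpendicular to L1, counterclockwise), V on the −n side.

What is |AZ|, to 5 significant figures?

44.991

The slot axis is L1's direction at 79.4°, so u = (cos 79.4°, sin 79.4°) = (0.18395, 0.98294) and n = (−sin 79.4°, cos 79.4°) = (-0.98294, 0.18395). A is at the origin and W lies 42.2 along u from A, so W = 42.2·u = (7.7627, 41.480). Tangency of A1 to both parallel lines with radius 15.6 puts T and V at A ± 15.6·n: T = (-15.334, 2.8696), V = (15.334, -2.8696). Equal radii place Z and Q the same way about W: Z = W + 15.6·n = (-7.5710, 44.350), Q = W − 15.6·n = (23.097, 38.610). Then |AZ| = |Z − A| = 44.991.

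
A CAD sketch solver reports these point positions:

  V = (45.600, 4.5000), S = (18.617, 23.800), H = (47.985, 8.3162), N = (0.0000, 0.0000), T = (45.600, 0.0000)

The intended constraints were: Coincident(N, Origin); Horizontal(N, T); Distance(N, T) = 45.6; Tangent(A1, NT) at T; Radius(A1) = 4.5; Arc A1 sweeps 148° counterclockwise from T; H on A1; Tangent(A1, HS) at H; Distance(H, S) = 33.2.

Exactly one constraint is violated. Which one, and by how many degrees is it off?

Tangent(A1, HS) at H — off by 4.20°.

N = (0.00, 0.00) ✓; N.y = 0.00, T.y = 0.00 ✓; |NT| = 45.60 ✓; ∠(VT, TN) = 90.00° ✓; |VT| = 4.500 ✓; bearing(V→H) − bearing(V→T) = 148.0° ✓; |VH| = 4.500 ✓; ∠(VH, HS) = 85.80° ✗; |HS| = 33.20 ✓.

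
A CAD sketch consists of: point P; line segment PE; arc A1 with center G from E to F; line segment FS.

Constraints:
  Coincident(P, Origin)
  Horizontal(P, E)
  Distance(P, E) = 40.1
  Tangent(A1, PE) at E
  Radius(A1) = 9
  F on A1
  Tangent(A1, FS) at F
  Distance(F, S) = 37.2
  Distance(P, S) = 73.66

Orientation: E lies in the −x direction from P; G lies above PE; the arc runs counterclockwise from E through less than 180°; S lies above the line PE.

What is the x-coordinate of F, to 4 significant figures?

-33.98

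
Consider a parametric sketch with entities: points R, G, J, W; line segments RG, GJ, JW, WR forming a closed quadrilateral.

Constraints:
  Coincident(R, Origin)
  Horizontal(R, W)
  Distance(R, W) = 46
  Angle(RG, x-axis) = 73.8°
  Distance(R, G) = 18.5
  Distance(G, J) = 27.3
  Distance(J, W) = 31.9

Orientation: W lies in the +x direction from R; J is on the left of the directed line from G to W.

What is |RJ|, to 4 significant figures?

41.34

R is at the origin; RW is horizontal with |RW| = 46.0 and W in +x, so W = (46.0, 0). RG runs at 73.8° with |RG| = 18.5, so G = (5.161, 17.77). J is determined by |GJ| = 27.3 and |JW| = 31.9 together: it lies at the intersection of circle(G, 27.3) and circle(W, 31.9). With |GW| = 44.54, the foot of the radical line on GW is 19.21 from G and the perpendicular offset is √(27.3² − 19.21²) = 19.40. Taking the left-of-GW solution: J = (30.51, 27.89).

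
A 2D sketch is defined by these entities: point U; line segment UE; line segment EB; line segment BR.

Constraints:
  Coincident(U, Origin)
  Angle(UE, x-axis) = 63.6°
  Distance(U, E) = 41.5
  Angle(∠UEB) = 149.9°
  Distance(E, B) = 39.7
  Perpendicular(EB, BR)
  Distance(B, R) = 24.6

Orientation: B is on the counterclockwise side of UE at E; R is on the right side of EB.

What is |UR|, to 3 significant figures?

88.2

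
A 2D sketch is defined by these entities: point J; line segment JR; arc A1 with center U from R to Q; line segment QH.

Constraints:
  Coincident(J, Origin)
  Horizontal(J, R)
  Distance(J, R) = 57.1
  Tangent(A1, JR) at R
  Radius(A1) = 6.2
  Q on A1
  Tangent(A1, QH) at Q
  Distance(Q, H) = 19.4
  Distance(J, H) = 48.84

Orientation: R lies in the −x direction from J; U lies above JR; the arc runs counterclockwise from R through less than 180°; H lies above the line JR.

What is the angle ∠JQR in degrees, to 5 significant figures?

142.34°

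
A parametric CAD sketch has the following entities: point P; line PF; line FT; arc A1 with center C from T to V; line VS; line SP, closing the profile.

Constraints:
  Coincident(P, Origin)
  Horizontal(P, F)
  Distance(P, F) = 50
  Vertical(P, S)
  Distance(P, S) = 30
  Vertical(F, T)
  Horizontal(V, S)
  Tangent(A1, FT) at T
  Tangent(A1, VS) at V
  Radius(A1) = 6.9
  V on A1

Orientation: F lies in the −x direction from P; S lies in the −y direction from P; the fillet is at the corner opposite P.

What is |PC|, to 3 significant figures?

48.9

P is at the origin; PF is horizontal with |PF| = 50.0 and F on the −x side, so F = (-50.0, 0.00). P and S share the same x with |PS| = 30.0 and S on the −y side, so S = (0.00, -30.0). The virtual corner opposite P is at (-50.0, -30.0). The tangent condition forces CT to be normal to FT and the tangent condition forces CV to be normal to VS, with radius 6.9, so the center C sits 6.9 in from both sides at C = (-43.1, -23.1). Then |PC| = |C − P| = 48.9.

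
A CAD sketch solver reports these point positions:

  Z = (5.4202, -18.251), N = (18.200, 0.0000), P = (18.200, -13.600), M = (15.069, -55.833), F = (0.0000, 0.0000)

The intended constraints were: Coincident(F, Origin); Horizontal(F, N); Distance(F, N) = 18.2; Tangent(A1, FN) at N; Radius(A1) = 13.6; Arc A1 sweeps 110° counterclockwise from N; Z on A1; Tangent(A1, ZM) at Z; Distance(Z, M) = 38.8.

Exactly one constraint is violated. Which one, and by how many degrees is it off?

Tangent(A1, ZM) at Z — off by 5.60°.

F = (0.00, 0.00) ✓; F.y = 0.00, N.y = 0.00 ✓; |FN| = 18.20 ✓; ∠(PN, NF) = 90.00° ✓; |PN| = 13.60 ✓; bearing(P→Z) − bearing(P→N) = 110.0° ✓; |PZ| = 13.60 ✓; ∠(PZ, ZM) = 95.60° ✗; |ZM| = 38.80 ✓.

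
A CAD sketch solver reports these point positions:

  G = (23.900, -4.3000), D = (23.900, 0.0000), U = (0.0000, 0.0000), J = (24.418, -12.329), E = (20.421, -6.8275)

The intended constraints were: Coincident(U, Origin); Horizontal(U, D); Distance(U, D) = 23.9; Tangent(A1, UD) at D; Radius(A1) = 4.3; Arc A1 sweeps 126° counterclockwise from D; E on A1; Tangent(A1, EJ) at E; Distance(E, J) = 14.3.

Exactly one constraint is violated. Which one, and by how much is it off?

Distance(E, J) = 14.3 — off by 7.50.

U = (0.00, 0.00) ✓; U.y = 0.00, D.y = 0.00 ✓; |UD| = 23.90 ✓; ∠(GD, DU) = 90.00° ✓; |GD| = 4.300 ✓; bearing(G→E) − bearing(G→D) = 126.0° ✓; |GE| = 4.300 ✓; ∠(GE, EJ) = 90.00° ✓; |EJ| = 6.800 ✗.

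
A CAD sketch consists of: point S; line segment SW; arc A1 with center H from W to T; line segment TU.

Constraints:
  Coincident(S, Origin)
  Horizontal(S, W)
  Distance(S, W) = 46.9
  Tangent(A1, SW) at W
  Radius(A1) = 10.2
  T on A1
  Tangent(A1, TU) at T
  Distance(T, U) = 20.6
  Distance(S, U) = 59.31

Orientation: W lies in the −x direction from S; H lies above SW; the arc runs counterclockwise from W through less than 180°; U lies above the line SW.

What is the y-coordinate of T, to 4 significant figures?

15.63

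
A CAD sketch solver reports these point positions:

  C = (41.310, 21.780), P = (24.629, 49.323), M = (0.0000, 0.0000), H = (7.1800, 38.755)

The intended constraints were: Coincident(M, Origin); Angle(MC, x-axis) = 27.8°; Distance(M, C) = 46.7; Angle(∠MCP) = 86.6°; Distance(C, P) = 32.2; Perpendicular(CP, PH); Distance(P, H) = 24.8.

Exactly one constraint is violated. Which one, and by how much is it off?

Distance(P, H) = 24.8 — off by 4.40.

M = (0.00, 0.00) ✓; MC at 27.80° ✓; |MC| = 46.70 ✓; ∠MCP = 86.60° ✓; |CP| = 32.20 ✓; ∠(CP, PH) = 90.00° ✓; |PH| = 20.40 ✗.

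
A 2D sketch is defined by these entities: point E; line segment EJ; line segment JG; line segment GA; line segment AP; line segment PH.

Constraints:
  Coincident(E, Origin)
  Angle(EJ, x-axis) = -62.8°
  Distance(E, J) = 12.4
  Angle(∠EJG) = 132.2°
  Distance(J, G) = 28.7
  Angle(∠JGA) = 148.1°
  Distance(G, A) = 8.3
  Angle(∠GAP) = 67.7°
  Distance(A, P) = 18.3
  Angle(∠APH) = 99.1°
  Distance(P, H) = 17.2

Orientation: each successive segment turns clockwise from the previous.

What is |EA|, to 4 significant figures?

44.34

E is at the origin; EJ runs at -62.8° with length 12.4, so J = (5.668, -11.03). ∠EJG = 132.2° gives JG at -110.6° from the x-axis; with |JG| = 28.7, G = (-4.430, -37.89). ∠JGA = 148.1° gives GA at -142.5° from the x-axis; with |GA| = 8.3, A = (-11.01, -42.95). Then |EA| = |A − E| = 44.34.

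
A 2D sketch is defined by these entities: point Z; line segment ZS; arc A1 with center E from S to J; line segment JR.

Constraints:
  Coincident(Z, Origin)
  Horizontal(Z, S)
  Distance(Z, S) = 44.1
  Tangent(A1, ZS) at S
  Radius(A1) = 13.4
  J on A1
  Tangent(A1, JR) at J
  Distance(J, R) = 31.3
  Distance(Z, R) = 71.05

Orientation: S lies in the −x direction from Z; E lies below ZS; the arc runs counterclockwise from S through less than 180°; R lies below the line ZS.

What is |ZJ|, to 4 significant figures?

59.30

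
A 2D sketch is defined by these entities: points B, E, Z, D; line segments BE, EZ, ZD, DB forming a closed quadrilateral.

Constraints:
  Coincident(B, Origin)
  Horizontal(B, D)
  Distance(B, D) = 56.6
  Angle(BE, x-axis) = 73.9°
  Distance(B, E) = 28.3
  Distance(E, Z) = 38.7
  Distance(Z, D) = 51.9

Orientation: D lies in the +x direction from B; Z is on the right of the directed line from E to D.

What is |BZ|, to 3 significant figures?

12.9

B is at the origin; B and D share the same y with |BD| = 56.6 and D in +x, so D = (56.6, 0). BE runs at 73.9° with |BE| = 28.3, so E = (7.85, 27.2). Z is determined by |EZ| = 38.7 and |ZD| = 51.9 together: it lies at the intersection of circle(E, 38.7) and circle(D, 51.9). With |ED| = 55.8, the foot of the radical line on ED is 17.2 from E and the perpendicular offset is √(38.7² − 17.2²) = 34.7. Taking the right-of-ED solution: Z = (5.98, -11.5).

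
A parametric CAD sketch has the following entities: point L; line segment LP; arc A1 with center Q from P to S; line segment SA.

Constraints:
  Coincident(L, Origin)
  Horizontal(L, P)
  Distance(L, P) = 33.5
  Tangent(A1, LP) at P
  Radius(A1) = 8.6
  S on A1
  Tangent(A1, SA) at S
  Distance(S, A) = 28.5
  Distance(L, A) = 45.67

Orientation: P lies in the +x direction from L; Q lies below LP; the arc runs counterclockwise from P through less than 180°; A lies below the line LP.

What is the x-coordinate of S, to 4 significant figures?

24.91

L is at the origin; L and P share the same y with |LP| = 33.5 and P on the +x side, so P = (33.50, 0.000). The tangent condition forces QP to be normal to LP, so Q = P + (0, -8.6) = (33.50, -8.600). Since QS ⟂ SA (tangency), |QA| = √(8.6² + 28.5²) = 29.77 regardless of where S sits on A1. So A lies on both circle(L, 45.67) and circle(Q, 29.77); the below-LP intersection is A = (26.14, -37.45). S is the foot of the tangent from A: S = (24.91, -8.973).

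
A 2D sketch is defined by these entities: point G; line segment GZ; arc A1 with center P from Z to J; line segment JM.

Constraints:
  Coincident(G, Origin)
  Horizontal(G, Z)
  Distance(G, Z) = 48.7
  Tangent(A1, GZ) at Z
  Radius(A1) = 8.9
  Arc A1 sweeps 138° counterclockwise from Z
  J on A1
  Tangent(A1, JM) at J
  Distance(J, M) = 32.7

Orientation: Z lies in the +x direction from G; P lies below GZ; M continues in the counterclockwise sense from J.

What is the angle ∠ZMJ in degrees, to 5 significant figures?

21.868°

On A1, Z sits at bearing 90° from P; a 138° counterclockwise sweep puts J at bearing 228°, so J = P + 8.9·(cos 228°, sin 228°) = (42.745, -15.514). A1 meets JM tangentially, so PJ is at right angles to JM, so JM runs along (−sin 228°, cos 228°); with |JM| = 32.7, M = (67.046, -37.395). Then cos ∠ZMJ = MZ·MJ / (|MZ||MJ|), giving 21.868°.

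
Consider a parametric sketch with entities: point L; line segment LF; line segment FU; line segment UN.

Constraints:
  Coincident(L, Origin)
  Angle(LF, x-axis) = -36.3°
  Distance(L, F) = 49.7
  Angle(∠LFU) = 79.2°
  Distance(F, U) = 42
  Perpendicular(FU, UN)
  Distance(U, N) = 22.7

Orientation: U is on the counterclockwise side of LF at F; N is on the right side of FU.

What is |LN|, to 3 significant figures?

78.6

L is at the origin; LF runs at -36.3° with length 49.7, so F = 49.7·(cos -36.3°, sin -36.3°) = (40.1, -29.4). ∠LFU = 79.2°, so FU runs at -36.3° + (180° − 79.2°) = 64.5° from the x-axis; with |FU| = 42.0, U = F + 42.0·(cos 64.5°, sin 64.5°) = (58.1, 8.49). The perpendicularity gives UN at right angles to FU; with |UN| = 22.7 on the right of FU, N = U + 22.7·(0.903, -0.431) = (78.6, -1.29). Then |LN| = |N − L| = 78.6.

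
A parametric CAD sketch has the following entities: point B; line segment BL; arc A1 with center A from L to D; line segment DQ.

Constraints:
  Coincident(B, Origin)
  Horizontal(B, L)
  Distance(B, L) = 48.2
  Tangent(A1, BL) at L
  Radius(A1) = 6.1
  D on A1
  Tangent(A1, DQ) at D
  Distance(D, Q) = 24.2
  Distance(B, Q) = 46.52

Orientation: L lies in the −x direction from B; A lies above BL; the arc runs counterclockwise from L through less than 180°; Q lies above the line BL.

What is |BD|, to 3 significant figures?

42.5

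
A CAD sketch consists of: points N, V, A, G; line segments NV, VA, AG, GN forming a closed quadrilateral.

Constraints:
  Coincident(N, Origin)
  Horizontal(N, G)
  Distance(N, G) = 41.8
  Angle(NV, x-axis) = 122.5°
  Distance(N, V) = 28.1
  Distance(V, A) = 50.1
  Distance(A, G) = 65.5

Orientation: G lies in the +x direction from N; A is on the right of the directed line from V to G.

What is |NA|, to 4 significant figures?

31.98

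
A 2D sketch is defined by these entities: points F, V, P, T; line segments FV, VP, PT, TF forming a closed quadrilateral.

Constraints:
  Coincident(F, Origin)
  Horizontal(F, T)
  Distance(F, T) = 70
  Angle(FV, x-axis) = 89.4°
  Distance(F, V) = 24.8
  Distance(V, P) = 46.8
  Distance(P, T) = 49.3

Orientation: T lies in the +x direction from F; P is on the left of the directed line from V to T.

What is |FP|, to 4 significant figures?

60.59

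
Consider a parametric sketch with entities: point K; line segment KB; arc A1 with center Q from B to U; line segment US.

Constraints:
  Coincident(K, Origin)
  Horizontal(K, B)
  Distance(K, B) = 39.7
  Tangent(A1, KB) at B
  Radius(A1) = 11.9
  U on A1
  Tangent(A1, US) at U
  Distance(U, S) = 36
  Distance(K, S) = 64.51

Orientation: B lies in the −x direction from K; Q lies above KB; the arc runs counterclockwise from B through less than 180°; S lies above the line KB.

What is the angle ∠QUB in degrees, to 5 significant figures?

34.861°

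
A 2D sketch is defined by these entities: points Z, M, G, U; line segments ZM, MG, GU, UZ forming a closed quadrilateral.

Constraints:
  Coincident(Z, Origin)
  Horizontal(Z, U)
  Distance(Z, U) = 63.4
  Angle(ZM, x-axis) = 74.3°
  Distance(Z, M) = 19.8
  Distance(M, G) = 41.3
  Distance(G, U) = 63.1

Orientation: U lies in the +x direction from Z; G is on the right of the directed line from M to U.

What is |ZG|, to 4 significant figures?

22.65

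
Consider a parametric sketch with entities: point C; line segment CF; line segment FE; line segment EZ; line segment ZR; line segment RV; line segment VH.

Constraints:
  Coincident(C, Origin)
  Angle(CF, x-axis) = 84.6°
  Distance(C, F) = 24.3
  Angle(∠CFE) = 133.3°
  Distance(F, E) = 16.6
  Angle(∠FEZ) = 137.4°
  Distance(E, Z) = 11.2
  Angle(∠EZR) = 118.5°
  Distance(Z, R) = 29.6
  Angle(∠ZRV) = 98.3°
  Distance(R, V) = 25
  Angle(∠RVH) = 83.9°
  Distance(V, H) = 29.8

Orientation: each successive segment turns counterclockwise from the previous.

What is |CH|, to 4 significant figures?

20.34

∠ZRV = 98.3° gives RV at -42.90° from the x-axis; with |RV| = 25.0, V = (-18.30, -3.530). ∠RVH = 83.9° gives VH at 53.20° from the x-axis; with |VH| = 29.8, H = (-0.4495, 20.33). Then |CH| = |H − C| = 20.34.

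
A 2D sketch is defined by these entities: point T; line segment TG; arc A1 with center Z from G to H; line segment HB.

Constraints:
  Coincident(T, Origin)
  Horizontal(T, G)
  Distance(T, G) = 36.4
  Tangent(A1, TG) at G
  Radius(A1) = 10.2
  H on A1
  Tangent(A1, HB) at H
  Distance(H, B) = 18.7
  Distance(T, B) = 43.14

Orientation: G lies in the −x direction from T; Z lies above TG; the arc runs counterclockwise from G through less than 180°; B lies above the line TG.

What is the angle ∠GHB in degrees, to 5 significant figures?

128.91°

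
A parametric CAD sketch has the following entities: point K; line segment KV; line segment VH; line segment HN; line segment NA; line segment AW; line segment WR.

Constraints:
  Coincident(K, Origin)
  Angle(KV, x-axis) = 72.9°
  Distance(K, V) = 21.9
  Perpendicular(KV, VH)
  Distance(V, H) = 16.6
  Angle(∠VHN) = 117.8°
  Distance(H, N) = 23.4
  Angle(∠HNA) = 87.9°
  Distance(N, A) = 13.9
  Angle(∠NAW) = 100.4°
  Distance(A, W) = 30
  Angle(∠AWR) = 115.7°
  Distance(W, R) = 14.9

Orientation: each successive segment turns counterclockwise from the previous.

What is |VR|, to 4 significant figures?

11.50

K is at the origin; KV runs at 72.9° with length 21.9, so V = (6.439, 20.93). KV is perpendicular to VH, so VH runs at 162.9°; with |VH| = 16.6, H = (-9.427, 25.81). ∠VHN = 117.8° gives HN at -134.9° from the x-axis; with |HN| = 23.4, N = (-25.94, 9.238). ∠HNA = 87.9° gives NA at -42.80° from the x-axis; with |NA| = 13.9, A = (-15.75, -0.2064). ∠NAW = 100.4° gives AW at 36.80° from the x-axis; with |AW| = 30.0, W = (8.277, 17.76). ∠AWR = 115.7° gives WR at 101.1° from the x-axis; with |WR| = 14.9, R = (5.408, 32.39). Then |VR| = |R − V| = 11.50.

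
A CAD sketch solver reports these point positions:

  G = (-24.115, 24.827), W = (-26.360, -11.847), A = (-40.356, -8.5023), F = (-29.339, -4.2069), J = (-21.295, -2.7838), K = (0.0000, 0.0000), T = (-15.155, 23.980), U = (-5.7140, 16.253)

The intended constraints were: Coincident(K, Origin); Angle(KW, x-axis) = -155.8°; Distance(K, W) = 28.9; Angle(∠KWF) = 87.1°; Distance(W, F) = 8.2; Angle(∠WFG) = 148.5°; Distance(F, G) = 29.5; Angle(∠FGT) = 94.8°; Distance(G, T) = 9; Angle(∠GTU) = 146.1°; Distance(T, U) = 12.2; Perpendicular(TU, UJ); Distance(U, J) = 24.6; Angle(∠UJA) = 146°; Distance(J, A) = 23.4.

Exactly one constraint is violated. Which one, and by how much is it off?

Distance(J, A) = 23.4 — off by 3.50.

K = (0.00, 0.00) ✓; KW at -155.8° ✓; |KW| = 28.90 ✓; ∠KWF = 87.10° ✓; |WF| = 8.200 ✓; ∠WFG = 148.5° ✓; |FG| = 29.50 ✓; ∠FGT = 94.80° ✓; |GT| = 9.000 ✓; ∠GTU = 146.1° ✓; |TU| = 12.20 ✓; ∠(TU, UJ) = 90.00° ✓; |UJ| = 24.60 ✓; ∠UJA = 146.0° ✓; |JA| = 19.90 ✗.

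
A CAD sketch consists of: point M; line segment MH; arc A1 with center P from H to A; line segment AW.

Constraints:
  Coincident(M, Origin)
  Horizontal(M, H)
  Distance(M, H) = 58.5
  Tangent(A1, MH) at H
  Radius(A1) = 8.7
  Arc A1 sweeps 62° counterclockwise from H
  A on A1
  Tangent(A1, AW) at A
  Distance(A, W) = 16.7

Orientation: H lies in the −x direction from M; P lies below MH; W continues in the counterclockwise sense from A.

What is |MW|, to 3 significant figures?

76.5

M is at the origin; MH is horizontal with |MH| = 58.5 and H on the −x side, so H = (-58.5, 0.00). The tangent condition forces PH to be normal to MH, so P = H + (0, -8.7) = (-58.5, -8.70). On A1, H sits at bearing 90° from P; a 62° counterclockwise sweep puts A at bearing 152°, so A = P + 8.7·(cos 152°, sin 152°) = (-66.2, -4.62). Since A1 is tangent to AW there, PA ⟂ AW, so AW runs along (−sin 152°, cos 152°); with |AW| = 16.7, W = (-74.0, -19.4). Then |MW| = |W − M| = 76.5.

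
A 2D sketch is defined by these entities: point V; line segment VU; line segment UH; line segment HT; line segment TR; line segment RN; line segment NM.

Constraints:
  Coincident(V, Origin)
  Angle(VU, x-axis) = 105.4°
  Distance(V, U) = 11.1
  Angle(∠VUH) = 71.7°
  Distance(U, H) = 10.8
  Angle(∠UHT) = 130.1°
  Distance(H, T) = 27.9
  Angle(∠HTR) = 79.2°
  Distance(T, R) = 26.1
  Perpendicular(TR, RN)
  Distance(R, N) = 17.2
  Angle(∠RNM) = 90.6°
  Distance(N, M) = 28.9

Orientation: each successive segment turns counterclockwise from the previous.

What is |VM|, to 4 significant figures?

20.03

TR is perpendicular to RN, so RN runs at 94.40°; with |RN| = 17.2, N = (9.661, -3.865). ∠RNM = 90.6° gives NM at -176.2° from the x-axis; with |NM| = 28.9, M = (-19.18, -5.781). Then |VM| = |M − V| = 20.03.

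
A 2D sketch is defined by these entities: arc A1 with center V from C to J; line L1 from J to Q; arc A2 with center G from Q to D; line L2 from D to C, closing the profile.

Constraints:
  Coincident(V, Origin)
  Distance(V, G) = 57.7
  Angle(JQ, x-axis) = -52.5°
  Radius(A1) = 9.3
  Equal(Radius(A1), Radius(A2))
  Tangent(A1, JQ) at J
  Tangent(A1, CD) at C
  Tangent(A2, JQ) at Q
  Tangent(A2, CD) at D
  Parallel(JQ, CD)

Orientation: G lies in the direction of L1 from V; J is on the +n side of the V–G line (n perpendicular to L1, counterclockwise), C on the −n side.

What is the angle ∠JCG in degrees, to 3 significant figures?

80.8°

The slot axis is L1's direction at -52.5°, so u = (cos -52.5°, sin -52.5°) = (0.609, -0.793) and n = (−sin -52.5°, cos -52.5°) = (0.793, 0.609). V is at the origin and G lies 57.7 along u from V, so G = 57.7·u = (35.1, -45.8). Tangency of A1 to both parallel lines with radius 9.3 puts J and C at V ± 9.3·n: J = (7.38, 5.66), C = (-7.38, -5.66). Then cos ∠JCG = CJ·CG / (|CJ||CG|), giving 80.8°.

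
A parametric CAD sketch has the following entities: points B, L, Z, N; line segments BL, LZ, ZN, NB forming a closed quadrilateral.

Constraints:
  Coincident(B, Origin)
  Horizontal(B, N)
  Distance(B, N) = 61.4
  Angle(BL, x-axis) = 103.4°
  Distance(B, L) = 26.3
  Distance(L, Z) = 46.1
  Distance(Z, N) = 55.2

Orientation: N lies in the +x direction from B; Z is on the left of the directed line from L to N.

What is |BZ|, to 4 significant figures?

58.94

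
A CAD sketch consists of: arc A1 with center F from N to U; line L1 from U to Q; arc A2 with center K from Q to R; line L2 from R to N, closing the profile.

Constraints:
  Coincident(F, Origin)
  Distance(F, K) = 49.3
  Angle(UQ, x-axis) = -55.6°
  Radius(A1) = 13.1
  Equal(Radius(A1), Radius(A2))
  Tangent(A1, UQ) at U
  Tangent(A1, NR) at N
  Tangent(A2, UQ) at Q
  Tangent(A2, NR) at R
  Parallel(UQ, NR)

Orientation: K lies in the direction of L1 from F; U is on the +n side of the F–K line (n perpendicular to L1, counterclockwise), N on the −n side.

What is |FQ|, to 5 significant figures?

51.011

Tangency of A1 to both parallel lines with radius 13.1 puts U and N at F ± 13.1·n: U = (10.809, 7.4011), N = (-10.809, -7.4011). Equal radii place Q and R the same way about K: Q = K + 13.1·n = (38.662, -33.277), R = K − 13.1·n = (17.044, -48.079). Then |FQ| = |Q − F| = 51.011.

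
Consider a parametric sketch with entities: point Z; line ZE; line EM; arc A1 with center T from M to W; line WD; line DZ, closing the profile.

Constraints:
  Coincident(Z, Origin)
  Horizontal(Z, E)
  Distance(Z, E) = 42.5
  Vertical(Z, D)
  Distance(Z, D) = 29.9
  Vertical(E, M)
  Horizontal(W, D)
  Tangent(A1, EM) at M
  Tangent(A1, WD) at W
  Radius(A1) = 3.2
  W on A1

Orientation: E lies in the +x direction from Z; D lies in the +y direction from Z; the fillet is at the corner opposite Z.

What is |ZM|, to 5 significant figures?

50.191

The virtual corner opposite Z is at (42.500, 29.900). The tangent condition forces TM to be normal to EM and A1 meets WD tangentially, so TW is at right angles to WD, with radius 3.2, so the center T sits 3.2 in from both sides at T = (39.300, 26.700). That places the tangent points at M = (42.500, 26.700) on EM and W = (39.300, 29.900) on WD. Then |ZM| = |M − Z| = 50.191.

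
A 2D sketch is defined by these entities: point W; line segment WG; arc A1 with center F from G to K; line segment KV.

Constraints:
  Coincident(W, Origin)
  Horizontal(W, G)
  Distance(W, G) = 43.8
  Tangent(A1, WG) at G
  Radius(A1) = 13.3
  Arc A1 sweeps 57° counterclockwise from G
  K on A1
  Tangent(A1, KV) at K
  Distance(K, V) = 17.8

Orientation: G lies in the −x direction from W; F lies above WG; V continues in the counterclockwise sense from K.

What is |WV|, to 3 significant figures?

31.1

On A1, G sits at bearing -90° from F; a 57° counterclockwise sweep puts K at bearing -33°, so K = F + 13.3·(cos -33°, sin -33°) = (-32.6, 6.06). Since A1 is tangent to KV there, FK ⟂ KV, so KV runs along (−sin -33°, cos -33°); with |KV| = 17.8, V = (-23.0, 21.0). Then |WV| = |V − W| = 31.1.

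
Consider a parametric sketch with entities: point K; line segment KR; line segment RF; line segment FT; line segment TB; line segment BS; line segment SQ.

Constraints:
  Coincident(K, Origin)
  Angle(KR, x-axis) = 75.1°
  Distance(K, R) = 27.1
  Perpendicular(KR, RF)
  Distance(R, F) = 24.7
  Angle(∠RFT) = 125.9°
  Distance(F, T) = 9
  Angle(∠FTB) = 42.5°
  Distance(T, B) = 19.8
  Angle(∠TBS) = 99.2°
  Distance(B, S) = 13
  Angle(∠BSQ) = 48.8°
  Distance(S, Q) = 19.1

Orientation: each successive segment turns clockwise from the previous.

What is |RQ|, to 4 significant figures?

25.20

∠TBS = 99.2° gives BS at 72.70° from the x-axis; with |BS| = 13.0, S = (20.21, 32.68). ∠BSQ = 48.8° gives SQ at -58.50° from the x-axis; with |SQ| = 19.1, Q = (30.19, 16.40). Then |RQ| = |Q − R| = 25.20.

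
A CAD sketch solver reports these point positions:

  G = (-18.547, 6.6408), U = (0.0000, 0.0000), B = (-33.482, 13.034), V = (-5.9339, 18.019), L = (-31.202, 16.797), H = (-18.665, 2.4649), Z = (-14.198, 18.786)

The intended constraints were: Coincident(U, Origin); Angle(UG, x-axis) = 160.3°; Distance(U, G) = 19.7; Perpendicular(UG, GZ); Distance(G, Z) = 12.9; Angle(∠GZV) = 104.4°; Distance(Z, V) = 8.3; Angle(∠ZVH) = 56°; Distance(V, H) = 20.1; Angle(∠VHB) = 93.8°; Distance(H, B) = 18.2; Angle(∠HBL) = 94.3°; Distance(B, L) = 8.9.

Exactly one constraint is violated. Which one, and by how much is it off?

Distance(B, L) = 8.9 — off by 4.50.

U = (0.00, 0.00) ✓; UG at 160.3° ✓; |UG| = 19.70 ✓; ∠(UG, GZ) = 90.00° ✓; |GZ| = 12.90 ✓; ∠GZV = 104.4° ✓; |ZV| = 8.300 ✓; ∠ZVH = 56.00° ✓; |VH| = 20.10 ✓; ∠VHB = 93.80° ✓; |HB| = 18.20 ✓; ∠HBL = 94.29° ✓; |BL| = 4.400 ✗.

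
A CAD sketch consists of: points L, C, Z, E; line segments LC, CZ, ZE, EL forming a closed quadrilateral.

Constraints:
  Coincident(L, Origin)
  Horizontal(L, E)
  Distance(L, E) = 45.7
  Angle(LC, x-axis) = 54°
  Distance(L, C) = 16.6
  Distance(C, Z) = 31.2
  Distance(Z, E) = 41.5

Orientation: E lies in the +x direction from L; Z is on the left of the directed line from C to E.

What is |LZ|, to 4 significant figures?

47.79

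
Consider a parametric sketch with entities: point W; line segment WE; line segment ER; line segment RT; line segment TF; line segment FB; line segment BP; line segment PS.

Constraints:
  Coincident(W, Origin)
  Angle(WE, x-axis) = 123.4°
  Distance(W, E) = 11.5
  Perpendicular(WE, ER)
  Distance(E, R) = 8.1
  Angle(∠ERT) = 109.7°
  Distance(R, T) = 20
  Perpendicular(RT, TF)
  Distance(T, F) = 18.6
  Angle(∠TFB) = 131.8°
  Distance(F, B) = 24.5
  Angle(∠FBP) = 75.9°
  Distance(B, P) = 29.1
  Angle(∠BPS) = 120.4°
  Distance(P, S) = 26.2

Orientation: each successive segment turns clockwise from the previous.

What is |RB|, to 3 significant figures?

35.0

RT ⟂ TF, so TF runs at -127°; with |TF| = 18.6, F = (5.26, -12.8). ∠TFB = 131.8° gives FB at -175° from the x-axis; with |FB| = 24.5, B = (-19.2, -14.9). Then |RB| = |B − R| = 35.0.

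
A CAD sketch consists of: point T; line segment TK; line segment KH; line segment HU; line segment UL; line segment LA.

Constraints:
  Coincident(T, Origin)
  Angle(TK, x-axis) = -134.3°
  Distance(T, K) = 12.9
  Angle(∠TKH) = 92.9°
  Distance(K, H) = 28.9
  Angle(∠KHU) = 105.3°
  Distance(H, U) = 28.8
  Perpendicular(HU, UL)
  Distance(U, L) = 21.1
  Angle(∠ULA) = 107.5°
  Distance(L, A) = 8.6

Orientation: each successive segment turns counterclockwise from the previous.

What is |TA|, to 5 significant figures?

17.960

T is at the origin; TK runs at -134.3° with length 12.9, so K = (-9.0096, -9.2324). ∠TKH = 92.9° gives KH at -47.200° from the x-axis; with |KH| = 28.9, H = (10.626, -30.437). ∠KHU = 105.3° gives HU at 27.500° from the x-axis; with |HU| = 28.8, U = (36.172, -17.139). HU is perpendicular to UL, so UL runs at 117.50°; with |UL| = 21.1, L = (26.429, 1.5771). ∠ULA = 107.5° gives LA at -170.00° from the x-axis; with |LA| = 8.6, A = (17.960, 0.083685). Then |TA| = |A − T| = 17.960.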